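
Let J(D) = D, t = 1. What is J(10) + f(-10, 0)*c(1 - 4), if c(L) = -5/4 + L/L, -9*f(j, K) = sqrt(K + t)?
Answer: 361/36 ≈ 10.028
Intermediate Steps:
f(j, K) = -sqrt(1 + K)/9 (f(j, K) = -sqrt(K + 1)/9 = -sqrt(1 + K)/9)
c(L) = -1/4 (c(L) = -5*1/4 + 1 = -5/4 + 1 = -1/4)
J(10) + f(-10, 0)*c(1 - 4) = 10 - sqrt(1 + 0)/9*(-1/4) = 10 - sqrt(1)/9*(-1/4) = 10 - 1/9*1*(-1/4) = 10 - 1/9*(-1/4) = 10 + 1/36 = 361/36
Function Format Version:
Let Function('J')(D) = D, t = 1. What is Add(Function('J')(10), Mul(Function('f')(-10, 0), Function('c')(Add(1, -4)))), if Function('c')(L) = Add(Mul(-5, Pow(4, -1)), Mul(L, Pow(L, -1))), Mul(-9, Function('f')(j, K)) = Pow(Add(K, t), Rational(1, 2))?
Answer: Rational(361, 36) ≈ 10.028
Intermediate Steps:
Function('f')(j, K) = Mul(Rational(-1, 9), Pow(Add(1, K), Rational(1, 2))) (Function('f')(j, K) = Mul(Rational(-1, 9), Pow(Add(K, 1), Rational(1, 2))) = Mul(Rational(-1, 9), Pow(Add(1, K), Rational(1, 2))))
Function('c')(L) = Rational(-1, 4) (Function('c')(L) = Add(Mul(-5, Rational(1, 4)), 1) = Add(Rational(-5, 4), 1) = Rational(-1, 4))
Add(Function('J')(10), Mul(Function('f')(-10, 0), Function('c')(Add(1, -4)))) = Add(10, Mul(Mul(Rational(-1, 9), Pow(Add(1, 0), Rational(1, 2))), Rational(-1, 4))) = Add(10, Mul(Mul(Rational(-1, 9), Pow(1, Rational(1, 2))), Rational(-1, 4))) = Add(10, Mul(Mul(Rational(-1, 9), 1), Rational(-1, 4))) = Add(10, Mul(Rational(-1, 9), Rational(-1, 4))) = Add(10, Rational(1, 36)) = Rational(361, 36)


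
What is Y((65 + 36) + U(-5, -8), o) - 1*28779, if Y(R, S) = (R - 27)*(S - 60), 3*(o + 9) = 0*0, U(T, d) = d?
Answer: -33333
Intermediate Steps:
o = -9 (o = -9 + (0*0)/3 = -9 + (⅓)*0 = -9 + 0 = -9)
Y(R, S) = (-60 + S)*(-27 + R) (Y(R, S) = (-27 + R)*(-60 + S) = (-60 + S)*(-27 + R))
Y((65 + 36) + U(-5, -8), o) - 1*28779 = (1620 - 60*((65 + 36) - 8) - 27*(-9) + ((65 + 36) - 8)*(-9)) - 1*28779 = (1620 - 60*(101 - 8) + 243 + (101 - 8)*(-9)) - 28779 = (1620 - 60*93 + 243 + 93*(-9)) - 28779 = (1620 - 5580 + 243 - 837) - 28779 = -4554 - 28779 = -33333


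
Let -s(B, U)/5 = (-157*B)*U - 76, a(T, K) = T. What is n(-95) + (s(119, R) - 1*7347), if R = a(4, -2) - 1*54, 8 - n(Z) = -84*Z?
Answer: -4685689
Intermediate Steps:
n(Z) = 8 + 84*Z (n(Z) = 8 - (-84)*Z = 8 + 84*Z)
R = -50 (R = 4 - 1*54 = 4 - 54 = -50)
s(B, U) = 380 + 785*B*U (s(B, U) = -5*((-157*B)*U - 76) = -5*(-157*B*U - 76) = -5*(-76 - 157*B*U) = 380 + 785*B*U)
n(-95) + (s(119, R) - 1*7347) = (8 + 84*(-95)) + ((380 + 785*119*(-50)) - 1*7347) = (8 - 7980) + ((380 - 4670750) - 7347) = -7972 + (-4670370 - 7347) = -7972 - 4677717 = -4685689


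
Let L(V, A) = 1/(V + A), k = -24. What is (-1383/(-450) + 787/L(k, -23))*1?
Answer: -5547889/150 ≈ -36986.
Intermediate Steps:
L(V, A) = 1/(A + V)
(-1383/(-450) + 787/L(k, -23))*1 = (-1383/(-450) + 787/(1/(-23 - 24)))*1 = (-1383*(-1/450) + 787/(1/(-47)))*1 = (461/150 + 787/(-1/47))*1 = (461/150 + 787*(-47))*1 = (461/150 - 36989)*1 = -5547889/150*1 = -5547889/150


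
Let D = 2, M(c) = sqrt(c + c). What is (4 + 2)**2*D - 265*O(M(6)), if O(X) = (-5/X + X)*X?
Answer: -1783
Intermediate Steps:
M(c) = sqrt(2)*sqrt(c) (M(c) = sqrt(2*c) = sqrt(2)*sqrt(c))
O(X) = X*(X - 5/X) (O(X) = (X - 5/X)*X = X*(X - 5/X))
(4 + 2)**2*D - 265*O(M(6)) = (4 + 2)**2*2 - 265*(-5 + (sqrt(2)*sqrt(6))**2) = 6**2*2 - 265*(-5 + (2*sqrt(3))**2) = 36*2 - 265*(-5 + 12) = 72 - 265*7 = 72 - 1855 = -1783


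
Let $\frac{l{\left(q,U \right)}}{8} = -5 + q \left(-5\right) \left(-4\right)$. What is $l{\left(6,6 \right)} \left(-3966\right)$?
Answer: $-3648720$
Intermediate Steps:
$l{\left(q,U \right)} = -40 + 160 q$ ($l{\left(q,U \right)} = 8 \left(-5 + q \left(-5\right) \left(-4\right)\right) = 8 \left(-5 + - 5 q \left(-4\right)\right) = 8 \left(-5 + 20 q\right) = -40 + 160 q$)
$l{\left(6,6 \right)} \left(-3966\right) = \left(-40 + 160 \cdot 6\right) \left(-3966\right) = \left(-40 + 960\right) \left(-3966\right) = 920 \left(-3966\right) = -3648720$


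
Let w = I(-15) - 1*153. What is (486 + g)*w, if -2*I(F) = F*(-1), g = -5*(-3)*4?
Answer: -87633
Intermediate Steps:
g = 60 (g = 15*4 = 60)
I(F) = F/2 (I(F) = -F*(-1)/2 = -(-1)*F/2 = F/2)
w = -321/2 (w = (½)*(-15) - 1*153 = -15/2 - 153 = -321/2 ≈ -160.50)
(486 + g)*w = (486 + 60)*(-321/2) = 546*(-321/2) = -87633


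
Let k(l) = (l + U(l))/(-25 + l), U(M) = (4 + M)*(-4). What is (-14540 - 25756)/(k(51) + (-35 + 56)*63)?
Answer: -80592/2633 ≈ -30.608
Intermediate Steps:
U(M) = -16 - 4*M
k(l) = (-16 - 3*l)/(-25 + l) (k(l) = (l + (-16 - 4*l))/(-25 + l) = (-16 - 3*l)/(-25 + l))
(-14540 - 25756)/(k(51) + (-35 + 56)*63) = (-14540 - 25756)/((-16 - 3*51)/(-25 + 51) + (-35 + 56)*63) = -40296/((-16 - 153)/26 + 21*63) = -40296/((1/26)*(-169) + 1323) = -40296/(-13/2 + 1323) = -40296/2633/2 = -40296*2/2633 = -80592/2633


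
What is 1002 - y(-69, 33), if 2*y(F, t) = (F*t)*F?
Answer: -155109/2 ≈ -77555.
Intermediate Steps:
y(F, t) = t*F**2/2 (y(F, t) = ((F*t)*F)/2 = (t*F**2)/2 = t*F**2/2)
1002 - y(-69, 33) = 1002 - 33*(-69)**2/2 = 1002 - 33*4761/2 = 1002 - 1*157113/2 = 1002 - 157113/2 = -155109/2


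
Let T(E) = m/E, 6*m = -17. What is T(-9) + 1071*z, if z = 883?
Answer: 51067439/54 ≈ 9.4569e+5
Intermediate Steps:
m = -17/6 (m = (1/6)*(-17) = -17/6 ≈ -2.8333)
T(E) = -17/(6*E)
T(-9) + 1071*z = -17/6/(-9) + 1071*883 = -17/6*(-1/9) + 945693 = 17/54 + 945693 = 51067439/54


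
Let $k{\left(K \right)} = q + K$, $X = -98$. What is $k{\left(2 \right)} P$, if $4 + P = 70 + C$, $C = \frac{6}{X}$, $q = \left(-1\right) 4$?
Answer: $- \frac{6462}{49} \approx -131.88$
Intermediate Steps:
$q = -4$
$C = - \frac{3}{49}$ ($C = \frac{6}{-98} = 6 \left(- \frac{1}{98}\right) = - \frac{3}{49} \approx -0.061224$)
$k{\left(K \right)} = -4 + K$
$P = \frac{3231}{49}$ ($P = -4 + \left(70 - \frac{3}{49}\right) = -4 + \frac{3427}{49} = \frac{3231}{49} \approx 65.939$)
$k{\left(2 \right)} P = \left(-4 + 2\right) \frac{3231}{49} = \left(-2\right) \frac{3231}{49} = - \frac{6462}{49}$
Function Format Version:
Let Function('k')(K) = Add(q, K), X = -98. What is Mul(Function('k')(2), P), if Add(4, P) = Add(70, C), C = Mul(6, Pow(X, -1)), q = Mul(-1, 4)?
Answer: Rational(-6462, 49) ≈ -131.88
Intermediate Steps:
q = -4
C = Rational(-3, 49) (C = Mul(6, Pow(-98, -1)) = Mul(6, Rational(-1, 98)) = Rational(-3, 49) ≈ -0.061224)
Function('k')(K) = Add(-4, K)
P = Rational(3231, 49) (P = Add(-4, Add(70, Rational(-3, 49))) = Add(-4, Rational(3427, 49)) = Rational(3231, 49) ≈ 65.939)
Mul(Function('k')(2), P) = Mul(Add(-4, 2), Rational(3231, 49)) = Mul(-2, Rational(3231, 49)) = Rational(-6462, 49)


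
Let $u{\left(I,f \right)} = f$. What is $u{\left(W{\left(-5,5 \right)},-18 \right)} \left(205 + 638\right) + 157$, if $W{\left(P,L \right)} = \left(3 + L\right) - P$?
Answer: $-15017$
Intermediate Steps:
$W{\left(P,L \right)} = 3 + L - P$
$u{\left(W{\left(-5,5 \right)},-18 \right)} \left(205 + 638\right) + 157 = - 18 \left(205 + 638\right) + 157 = \left(-18\right) 843 + 157 = -15174 + 157 = -15017$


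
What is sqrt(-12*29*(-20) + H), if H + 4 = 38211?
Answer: 31*sqrt(47) ≈ 212.53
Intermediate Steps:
H = 38207 (H = -4 + 38211 = 38207)
sqrt(-12*29*(-20) + H) = sqrt(-12*29*(-20) + 38207) = sqrt(-348*(-20) + 38207) = sqrt(6960 + 38207) = sqrt(45167) = 31*sqrt(47)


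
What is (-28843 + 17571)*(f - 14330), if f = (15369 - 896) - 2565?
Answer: 27300784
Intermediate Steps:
f = 11908 (f = 14473 - 2565 = 11908)
(-28843 + 17571)*(f - 14330) = (-28843 + 17571)*(11908 - 14330) = -11272*(-2422) = 27300784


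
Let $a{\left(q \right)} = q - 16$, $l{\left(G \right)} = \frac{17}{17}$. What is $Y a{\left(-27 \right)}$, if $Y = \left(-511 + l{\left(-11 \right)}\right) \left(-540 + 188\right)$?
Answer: $-7719360$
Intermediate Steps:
$l{\left(G \right)} = 1$ ($l{\left(G \right)} = 17 \cdot \frac{1}{17} = 1$)
$a{\left(q \right)} = -16 + q$
$Y = 179520$ ($Y = \left(-511 + 1\right) \left(-540 + 188\right) = \left(-510\right) \left(-352\right) = 179520$)
$Y a{\left(-27 \right)} = 179520 \left(-16 - 27\right) = 179520 \left(-43\right) = -7719360$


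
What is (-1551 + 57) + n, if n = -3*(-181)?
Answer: -951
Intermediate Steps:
n = 543
(-1551 + 57) + n = (-1551 + 57) + 543 = -1494 + 543 = -951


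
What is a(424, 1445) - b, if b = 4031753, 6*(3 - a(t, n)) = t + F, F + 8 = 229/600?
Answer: -14514549829/3600 ≈ -4.0318e+6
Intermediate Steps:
F = -4571/600 (F = -8 + 229/600 = -4571/600 ≈ -7.6183)
a(t, n) = 15371/3600 - t/6 (a(t, n) = 3 - (t - 4571/600)/6 = 3 - (-4571/600 + t)/6 = 3 + (4571/3600 - t/6) = 15371/3600 - t/6)
a(424, 1445) - b = (15371/3600 - ⅙*424) - 1*4031753 = (15371/3600 - 212/3) - 4031753 = -239029/3600 - 4031753 = -14514549829/3600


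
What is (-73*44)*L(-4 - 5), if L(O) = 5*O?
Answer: 144540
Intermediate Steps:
(-73*44)*L(-4 - 5) = (-73*44)*(5*(-4 - 5)) = -16060*(-9) = -3212*(-45) = 144540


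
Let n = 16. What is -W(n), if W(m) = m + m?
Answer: -32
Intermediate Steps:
W(m) = 2*m
-W(n) = -2*16 = -1*32 = -32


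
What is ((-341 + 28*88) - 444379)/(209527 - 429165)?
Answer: 221128/109819 ≈ 2.0136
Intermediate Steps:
((-341 + 28*88) - 444379)/(209527 - 429165) = ((-341 + 2464) - 444379)/(-219638) = (2123 - 444379)*(-1/219638) = -442256*(-1/219638) = 221128/109819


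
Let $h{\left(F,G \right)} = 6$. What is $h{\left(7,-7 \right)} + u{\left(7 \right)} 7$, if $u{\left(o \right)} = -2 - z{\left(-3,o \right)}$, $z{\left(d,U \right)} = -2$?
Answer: $6$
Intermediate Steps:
$u{\left(o \right)} = 0$ ($u{\left(o \right)} = -2 - -2 = -2 + 2 = 0$)
$h{\left(7,-7 \right)} + u{\left(7 \right)} 7 = 6 + 0 \cdot 7 = 6 + 0 = 6$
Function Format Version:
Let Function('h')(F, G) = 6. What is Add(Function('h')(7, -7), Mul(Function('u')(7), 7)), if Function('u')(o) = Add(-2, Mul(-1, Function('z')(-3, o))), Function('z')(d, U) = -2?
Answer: 6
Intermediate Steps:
Function('u')(o) = 0 (Function('u')(o) = Add(-2, Mul(-1, -2)) = Add(-2, 2) = 0)
Add(Function('h')(7, -7), Mul(Function('u')(7), 7)) = Add(6, Mul(0, 7)) = Add(6, 0) = 6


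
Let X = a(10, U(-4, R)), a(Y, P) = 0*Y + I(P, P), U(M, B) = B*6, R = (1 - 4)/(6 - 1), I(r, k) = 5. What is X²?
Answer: 25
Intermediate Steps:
R = -⅗ (R = -3/5 = -3*⅕ = -⅗ ≈ -0.60000)
U(M, B) = 6*B
a(Y, P) = 5 (a(Y, P) = 0*Y + 5 = 0 + 5 = 5)
X = 5
X² = 5² = 25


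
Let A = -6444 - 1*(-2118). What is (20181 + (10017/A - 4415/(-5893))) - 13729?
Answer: 7830555545/1213958 ≈ 6450.4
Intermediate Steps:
A = -4326 (A = -6444 + 2118 = -4326)
(20181 + (10017/A - 4415/(-5893))) - 13729 = (20181 + (10017/(-4326) - 4415/(-5893))) - 13729 = (20181 + (10017*(-1/4326) - 4415*(-1/5893))) - 13729 = (20181 + (-477/206 + 4415/5893)) - 13729 = (20181 - 1901471/1213958) - 13729 = 24496984927/1213958 - 13729 = 7830555545/1213958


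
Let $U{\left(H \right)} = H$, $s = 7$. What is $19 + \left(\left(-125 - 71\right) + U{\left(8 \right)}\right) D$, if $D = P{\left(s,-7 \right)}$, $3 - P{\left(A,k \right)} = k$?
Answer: $-1861$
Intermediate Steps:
$P{\left(A,k \right)} = 3 - k$
$D = 10$ ($D = 3 - -7 = 3 + 7 = 10$)
$19 + \left(\left(-125 - 71\right) + U{\left(8 \right)}\right) D = 19 + \left(\left(-125 - 71\right) + 8\right) 10 = 19 + \left(-196 + 8\right) 10 = 19 - 1880 = -1861$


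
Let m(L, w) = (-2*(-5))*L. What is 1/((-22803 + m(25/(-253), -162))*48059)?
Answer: -23/25206547921 ≈ -9.1246e-10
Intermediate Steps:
m(L, w) = 10*L
1/((-22803 + m(25/(-253), -162))*48059) = 1/(-22803 + 10*(25/(-253))*48059) = (1/48059)/(-22803 + 10*(25*(-1/253))) = (1/48059)/(-22803 + 10*(-25/253)) = (1/48059)/(-22803 - 250/253) = (1/48059)/(-5769409/253) = -253/5769409*1/48059 = -23/25206547921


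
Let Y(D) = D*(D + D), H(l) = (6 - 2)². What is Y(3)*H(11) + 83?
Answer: 371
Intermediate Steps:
H(l) = 16 (H(l) = 4² = 16)
Y(D) = 2*D² (Y(D) = D*(2*D) = 2*D²)
Y(3)*H(11) + 83 = (2*3²)*16 + 83 = (2*9)*16 + 83 = 18*16 + 83 = 288 + 83 = 371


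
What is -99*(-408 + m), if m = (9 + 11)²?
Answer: 792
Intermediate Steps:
m = 400 (m = 20² = 400)
-99*(-408 + m) = -99*(-408 + 400) = -99*(-8) = 792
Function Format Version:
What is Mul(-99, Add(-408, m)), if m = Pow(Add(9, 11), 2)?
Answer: 792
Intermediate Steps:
m = 400 (m = Pow(20, 2) = 400)
Mul(-99, Add(-408, m)) = Mul(-99, Add(-408, 400)) = Mul(-99, -8) = 792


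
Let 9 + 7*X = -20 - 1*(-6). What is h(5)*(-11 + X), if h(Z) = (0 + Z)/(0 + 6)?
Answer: -250/21 ≈ -11.905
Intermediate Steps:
X = -23/7 (X = -9/7 + (-20 - 1*(-6))/7 = -9/7 + (-20 + 6)/7 = -9/7 + (⅐)*(-14) = -9/7 - 2 = -23/7 ≈ -3.2857)
h(Z) = Z/6
h(5)*(-11 + X) = ((⅙)*5)*(-11 - 23/7) = (⅚)*(-100/7) = -250/21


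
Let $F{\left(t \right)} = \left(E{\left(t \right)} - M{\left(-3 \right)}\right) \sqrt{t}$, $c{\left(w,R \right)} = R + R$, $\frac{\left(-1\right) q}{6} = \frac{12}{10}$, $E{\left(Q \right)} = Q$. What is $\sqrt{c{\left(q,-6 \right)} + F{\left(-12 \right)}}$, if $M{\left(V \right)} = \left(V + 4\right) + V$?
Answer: $2 \sqrt{-3 - 5 i \sqrt{3}} \approx 3.5115 - 4.9326 i$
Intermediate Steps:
$q = - \frac{36}{5}$ ($q = - 6 \cdot \frac{12}{10} = - 6 \cdot 12 \cdot \frac{1}{10} = \left(-6\right) \frac{6}{5} = - \frac{36}{5} \approx -7.2$)
$M{\left(V \right)} = 4 + 2 V$ ($M{\left(V \right)} = \left(4 + V\right) + V = 4 + 2 V$)
$c{\left(w,R \right)} = 2 R$
$F{\left(t \right)} = \sqrt{t} \left(2 + t\right)$ ($F{\left(t \right)} = \left(t - \left(4 + 2 \left(-3\right)\right)\right) \sqrt{t} = \left(t - \left(4 - 6\right)\right) \sqrt{t} = \left(t - -2\right) \sqrt{t} = \left(t + 2\right) \sqrt{t} = \left(2 + t\right) \sqrt{t} = \sqrt{t} \left(2 + t\right)$)
$\sqrt{c{\left(q,-6 \right)} + F{\left(-12 \right)}} = \sqrt{2 \left(-6\right) + \sqrt{-12} \left(2 - 12\right)} = \sqrt{-12 + 2 i \sqrt{3} \left(-10\right)} = \sqrt{-12 - 20 i \sqrt{3}}$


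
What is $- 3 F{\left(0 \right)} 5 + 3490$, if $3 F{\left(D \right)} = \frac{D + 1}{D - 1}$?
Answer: $3495$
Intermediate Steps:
$F{\left(D \right)} = \frac{1 + D}{3 \left(-1 + D\right)}$ ($F{\left(D \right)} = \frac{\left(D + 1\right) \frac{1}{D - 1}}{3} = \frac{\left(1 + D\right) \frac{1}{-1 + D}}{3} = \frac{\frac{1}{-1 + D} \left(1 + D\right)}{3} = \frac{1 + D}{3 \left(-1 + D\right)}$)
$- 3 F{\left(0 \right)} 5 + 3490 = - 3 \frac{1 + 0}{3 \left(-1 + 0\right)} 5 + 3490 = - 3 \cdot \frac{1}{3} \frac{1}{-1} \cdot 1 \cdot 5 + 3490 = - 3 \cdot \frac{1}{3} \left(-1\right) 1 \cdot 5 + 3490 = \left(-3\right) \left(- \frac{1}{3}\right) 5 + 3490 = 1 \cdot 5 + 3490 = 5 + 3490 = 3495$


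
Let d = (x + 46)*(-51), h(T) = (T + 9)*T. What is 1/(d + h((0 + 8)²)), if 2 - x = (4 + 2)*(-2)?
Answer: 1/1612 ≈ 0.00062035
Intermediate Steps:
x = 14 (x = 2 - (4 + 2)*(-2) = 2 - 6*(-2) = 2 - 1*(-12) = 2 + 12 = 14)
h(T) = T*(9 + T) (h(T) = (9 + T)*T = T*(9 + T))
d = -3060 (d = (14 + 46)*(-51) = 60*(-51) = -3060)
1/(d + h((0 + 8)²)) = 1/(-3060 + (0 + 8)²*(9 + (0 + 8)²)) = 1/(-3060 + 8²*(9 + 8²)) = 1/(-3060 + 64*(9 + 64)) = 1/(-3060 + 64*73) = 1/(-3060 + 4672) = 1/1612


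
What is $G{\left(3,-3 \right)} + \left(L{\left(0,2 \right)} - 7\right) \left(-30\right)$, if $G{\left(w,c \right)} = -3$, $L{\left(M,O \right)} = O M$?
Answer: $207$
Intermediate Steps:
$L{\left(M,O \right)} = M O$
$G{\left(3,-3 \right)} + \left(L{\left(0,2 \right)} - 7\right) \left(-30\right) = -3 + \left(0 \cdot 2 - 7\right) \left(-30\right) = -3 + \left(0 - 7\right) \left(-30\right) = -3 - -210 = -3 + 210 = 207$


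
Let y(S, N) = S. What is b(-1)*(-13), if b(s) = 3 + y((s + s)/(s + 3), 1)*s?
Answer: -52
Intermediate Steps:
b(s) = 3 + 2*s**2/(3 + s) (b(s) = 3 + ((s + s)/(s + 3))*s = 3 + ((2*s)/(3 + s))*s = 3 + (2*s/(3 + s))*s = 3 + 2*s**2/(3 + s))
b(-1)*(-13) = ((9 + 2*(-1)**2 + 3*(-1))/(3 - 1))*(-13) = ((9 + 2*1 - 3)/2)*(-13) = ((9 + 2 - 3)/2)*(-13) = ((1/2)*8)*(-13) = 4*(-13) = -52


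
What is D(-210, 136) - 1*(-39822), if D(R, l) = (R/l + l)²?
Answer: 267731377/4624 ≈ 57900.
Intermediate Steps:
D(R, l) = (l + R/l)²
D(-210, 136) - 1*(-39822) = (-210 + 136²)²/136² - 1*(-39822) = (-210 + 18496)²/18496 + 39822 = (1/18496)*18286² + 39822 = (1/18496)*334377796 + 39822 = 83594449/4624 + 39822 = 267731377/4624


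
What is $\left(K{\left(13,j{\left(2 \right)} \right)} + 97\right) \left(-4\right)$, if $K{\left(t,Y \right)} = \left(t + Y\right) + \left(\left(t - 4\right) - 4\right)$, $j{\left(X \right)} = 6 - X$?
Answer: $-476$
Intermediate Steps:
$K{\left(t,Y \right)} = -8 + Y + 2 t$ ($K{\left(t,Y \right)} = \left(Y + t\right) + \left(\left(-4 + t\right) - 4\right) = \left(Y + t\right) + \left(-8 + t\right) = -8 + Y + 2 t$)
$\left(K{\left(13,j{\left(2 \right)} \right)} + 97\right) \left(-4\right) = \left(\left(-8 + \left(6 - 2\right) + 2 \cdot 13\right) + 97\right) \left(-4\right) = \left(\left(-8 + \left(6 - 2\right) + 26\right) + 97\right) \left(-4\right) = \left(\left(-8 + 4 + 26\right) + 97\right) \left(-4\right) = \left(22 + 97\right) \left(-4\right) = 119 \left(-4\right) = -476$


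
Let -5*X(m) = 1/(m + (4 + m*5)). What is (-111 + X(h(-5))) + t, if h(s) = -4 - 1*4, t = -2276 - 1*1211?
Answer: -791559/220 ≈ -3598.0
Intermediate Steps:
t = -3487 (t = -2276 - 1211 = -3487)
h(s) = -8 (h(s) = -4 - 4 = -8)
X(m) = -1/(5*(4 + 6*m)) (X(m) = -1/(5*(m + (4 + m*5))) = -1/(5*(m + (4 + 5*m))) = -1/(5*(4 + 6*m)))
(-111 + X(h(-5))) + t = (-111 - 1/(20 + 30*(-8))) - 3487 = (-111 - 1/(20 - 240)) - 3487 = (-111 - 1/(-220)) - 3487 = (-111 - 1*(-1/220)) - 3487 = (-111 + 1/220) - 3487 = -24419/220 - 3487 = -791559/220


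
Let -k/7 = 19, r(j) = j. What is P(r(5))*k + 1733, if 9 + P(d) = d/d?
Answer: 2797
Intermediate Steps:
P(d) = -8 (P(d) = -9 + d/d = -9 + 1 = -8)
k = -133 (k = -7*19 = -133)
P(r(5))*k + 1733 = -8*(-133) + 1733 = 1064 + 1733 = 2797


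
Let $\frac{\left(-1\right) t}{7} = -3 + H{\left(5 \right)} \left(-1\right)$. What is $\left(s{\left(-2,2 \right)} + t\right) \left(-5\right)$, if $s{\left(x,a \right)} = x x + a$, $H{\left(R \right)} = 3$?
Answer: $-240$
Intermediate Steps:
$s{\left(x,a \right)} = a + x^{2}$ ($s{\left(x,a \right)} = x^{2} + a = a + x^{2}$)
$t = 42$ ($t = - 7 \left(-3 + 3 \left(-1\right)\right) = - 7 \left(-3 - 3\right) = \left(-7\right) \left(-6\right) = 42$)
$\left(s{\left(-2,2 \right)} + t\right) \left(-5\right) = \left(\left(2 + \left(-2\right)^{2}\right) + 42\right) \left(-5\right) = \left(\left(2 + 4\right) + 42\right) \left(-5\right) = \left(6 + 42\right) \left(-5\right) = 48 \left(-5\right) = -240$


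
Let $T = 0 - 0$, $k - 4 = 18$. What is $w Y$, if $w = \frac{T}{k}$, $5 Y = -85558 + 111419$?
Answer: $0$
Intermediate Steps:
$Y = \frac{25861}{5}$ ($Y = \frac{-85558 + 111419}{5} = \frac{1}{5} \cdot 25861 = \frac{25861}{5} \approx 5172.2$)
$k = 22$ ($k = 4 + 18 = 22$)
$T = 0$ ($T = 0 + 0 = 0$)
$w = 0$ ($w = \frac{0}{22} = 0 \cdot \frac{1}{22} = 0$)
$w Y = 0 \cdot \frac{25861}{5} = 0$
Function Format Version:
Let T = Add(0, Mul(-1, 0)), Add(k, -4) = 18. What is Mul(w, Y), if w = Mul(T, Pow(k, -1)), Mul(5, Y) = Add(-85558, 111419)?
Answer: 0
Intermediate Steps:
Y = Rational(25861, 5) (Y = Mul(Rational(1, 5), Add(-85558, 111419)) = Mul(Rational(1, 5), 25861) = Rational(25861, 5) ≈ 5172.2)
k = 22 (k = Add(4, 18) = 22)
T = 0 (T = Add(0, 0) = 0)
w = 0 (w = Mul(0, Pow(22, -1)) = Mul(0, Rational(1, 22)) = 0)
Mul(w, Y) = Mul(0, Rational(25861, 5)) = 0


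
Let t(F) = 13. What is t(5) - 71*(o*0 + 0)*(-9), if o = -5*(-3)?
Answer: 13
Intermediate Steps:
o = 15
t(5) - 71*(o*0 + 0)*(-9) = 13 - 71*(15*0 + 0)*(-9) = 13 - 71*(0 + 0)*(-9) = 13 - 0*(-9) = 13 - 71*0 = 13 + 0 = 13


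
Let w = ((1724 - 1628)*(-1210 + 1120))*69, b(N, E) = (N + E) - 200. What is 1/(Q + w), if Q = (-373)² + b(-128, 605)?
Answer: -1/456754 ≈ -2.1894e-6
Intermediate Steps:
b(N, E) = -200 + E + N (b(N, E) = (E + N) - 200 = -200 + E + N)
Q = 139406 (Q = (-373)² + (-200 + 605 - 128) = 139129 + 277 = 139406)
w = -596160 (w = (96*(-90))*69 = -8640*69 = -596160)
1/(Q + w) = 1/(139406 - 596160) = 1/(-456754) = -1/456754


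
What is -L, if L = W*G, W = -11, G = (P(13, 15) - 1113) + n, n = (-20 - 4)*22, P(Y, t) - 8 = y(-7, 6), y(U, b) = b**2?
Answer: -17567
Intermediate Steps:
P(Y, t) = 44 (P(Y, t) = 8 + 6**2 = 8 + 36 = 44)
n = -528 (n = -24*22 = -528)
G = -1597 (G = (44 - 1113) - 528 = -1069 - 528 = -1597)
L = 17567 (L = -11*(-1597) = 17567)
-L = -1*17567 = -17567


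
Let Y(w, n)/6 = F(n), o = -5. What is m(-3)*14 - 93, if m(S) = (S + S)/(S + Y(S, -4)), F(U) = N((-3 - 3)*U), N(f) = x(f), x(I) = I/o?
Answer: -4789/53 ≈ -90.359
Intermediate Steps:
x(I) = -I/5 (x(I) = I/(-5) = I*(-⅕) = -I/5)
N(f) = -f/5
F(U) = 6*U/5 (F(U) = -(-3 - 3)*U/5 = -(-6)*U/5 = 6*U/5)
Y(w, n) = 36*n/5 (Y(w, n) = 6*(6*n/5) = 36*n/5)
m(S) = 2*S/(-144/5 + S) (m(S) = (S + S)/(S + (36/5)*(-4)) = (2*S)/(S - 144/5) = (2*S)/(-144/5 + S) = 2*S/(-144/5 + S))
m(-3)*14 - 93 = (10*(-3)/(-144 + 5*(-3)))*14 - 93 = (10*(-3)/(-144 - 15))*14 - 93 = (10*(-3)/(-159))*14 - 93 = (10*(-3)*(-1/159))*14 - 93 = (10/53)*14 - 93 = 140/53 - 93 = -4789/53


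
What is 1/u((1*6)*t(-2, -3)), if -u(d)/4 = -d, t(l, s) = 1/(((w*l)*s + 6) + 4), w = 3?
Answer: 7/6 ≈ 1.1667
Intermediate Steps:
t(l, s) = 1/(10 + 3*l*s) (t(l, s) = 1/(((3*l)*s + 6) + 4) = 1/((3*l*s + 6) + 4) = 1/((6 + 3*l*s) + 4) = 1/(10 + 3*l*s))
u(d) = 4*d (u(d) = -(-4)*d = 4*d)
1/u((1*6)*t(-2, -3)) = 1/(4*((1*6)/(10 + 3*(-2)*(-3)))) = 1/(4*(6/(10 + 18))) = 1/(4*(6/28)) = 1/(4*(6*(1/28))) = 1/(4*(3/14)) = 1/(6/7) = 7/6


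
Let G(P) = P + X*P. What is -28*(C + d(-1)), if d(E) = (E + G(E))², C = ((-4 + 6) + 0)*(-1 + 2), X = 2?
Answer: -504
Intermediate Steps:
C = 2 (C = (2 + 0)*1 = 2*1 = 2)
G(P) = 3*P (G(P) = P + 2*P = 3*P)
d(E) = 16*E² (d(E) = (E + 3*E)² = (4*E)² = 16*E²)
-28*(C + d(-1)) = -28*(2 + 16*(-1)²) = -28*(2 + 16*1) = -28*(2 + 16) = -28*18 = -504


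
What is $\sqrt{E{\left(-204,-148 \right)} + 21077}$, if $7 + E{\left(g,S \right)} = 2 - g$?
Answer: $6 \sqrt{591} \approx 145.86$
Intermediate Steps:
$E{\left(g,S \right)} = -5 - g$ ($E{\left(g,S \right)} = -7 - \left(-2 + g\right) = -5 - g$)
$\sqrt{E{\left(-204,-148 \right)} + 21077} = \sqrt{\left(-5 - -204\right) + 21077} = \sqrt{\left(-5 + 204\right) + 21077} = \sqrt{199 + 21077} = \sqrt{21276} = 6 \sqrt{591}$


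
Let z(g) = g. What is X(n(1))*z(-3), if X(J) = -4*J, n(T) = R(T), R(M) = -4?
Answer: -48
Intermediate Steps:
n(T) = -4
X(n(1))*z(-3) = -4*(-4)*(-3) = 16*(-3) = -48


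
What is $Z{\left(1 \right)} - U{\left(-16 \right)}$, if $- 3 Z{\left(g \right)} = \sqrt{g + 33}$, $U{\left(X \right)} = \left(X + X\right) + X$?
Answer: $48 - \frac{\sqrt{34}}{3} \approx 46.056$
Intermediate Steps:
$U{\left(X \right)} = 3 X$ ($U{\left(X \right)} = 2 X + X = 3 X$)
$Z{\left(g \right)} = - \frac{\sqrt{33 + g}}{3}$ ($Z{\left(g \right)} = - \frac{\sqrt{g + 33}}{3} = - \frac{\sqrt{33 + g}}{3}$)
$Z{\left(1 \right)} - U{\left(-16 \right)} = - \frac{\sqrt{33 + 1}}{3} - 3 \left(-16\right) = - \frac{\sqrt{34}}{3} - -48 = - \frac{\sqrt{34}}{3} + 48 = 48 - \frac{\sqrt{34}}{3}$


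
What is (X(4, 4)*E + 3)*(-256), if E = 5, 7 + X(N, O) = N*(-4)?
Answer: 28672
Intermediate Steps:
X(N, O) = -7 - 4*N (X(N, O) = -7 + N*(-4) = -7 - 4*N)
(X(4, 4)*E + 3)*(-256) = ((-7 - 4*4)*5 + 3)*(-256) = ((-7 - 16)*5 + 3)*(-256) = (-23*5 + 3)*(-256) = (-115 + 3)*(-256) = -112*(-256) = 28672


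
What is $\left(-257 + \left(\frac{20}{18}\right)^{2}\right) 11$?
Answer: $- \frac{227887}{81} \approx -2813.4$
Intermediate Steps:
$\left(-257 + \left(\frac{20}{18}\right)^{2}\right) 11 = \left(-257 + \left(20 \cdot \frac{1}{18}\right)^{2}\right) 11 = \left(-257 + \left(\frac{10}{9}\right)^{2}\right) 11 = \left(-257 + \frac{100}{81}\right) 11 = \left(- \frac{20717}{81}\right) 11 = - \frac{227887}{81}$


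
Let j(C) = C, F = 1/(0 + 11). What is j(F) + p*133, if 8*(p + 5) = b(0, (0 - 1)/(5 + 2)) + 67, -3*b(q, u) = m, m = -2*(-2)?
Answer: 112675/264 ≈ 426.80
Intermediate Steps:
m = 4
b(q, u) = -4/3 (b(q, u) = -⅓*4 = -4/3)
F = 1/11 ≈ 0.090909
p = 77/24 (p = -5 + (-4/3 + 67)/8 = -5 + (⅛)*(197/3) = -5 + 197/24 = 77/24 ≈ 3.2083)
j(F) + p*133 = 1/11 + (77/24)*133 = 1/11 + 10241/24 = 112675/264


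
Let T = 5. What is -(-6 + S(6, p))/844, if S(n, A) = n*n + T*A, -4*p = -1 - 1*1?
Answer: -65/1688 ≈ -0.038507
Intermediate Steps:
p = 1/2 (p = -(-1 - 1*1)/4 = -(-1 - 1)/4 = -1/4*(-2) = 1/2 ≈ 0.50000)
S(n, A) = n**2 + 5*A (S(n, A) = n*n + 5*A = n**2 + 5*A)
-(-6 + S(6, p))/844 = -(-6 + (6**2 + 5*(1/2)))/844 = -(-6 + (36 + 5/2))*(1/844) = -(-6 + 77/2)*(1/844) = -1*65/2*(1/844) = -65/2*1/844 = -65/1688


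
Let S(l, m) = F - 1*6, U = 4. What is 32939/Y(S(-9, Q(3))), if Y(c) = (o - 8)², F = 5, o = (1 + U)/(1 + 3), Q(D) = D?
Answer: 527024/729 ≈ 722.94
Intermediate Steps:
o = 5/4 (o = (1 + 4)/(1 + 3) = 5/4 ≈ 1.2500)
S(l, m) = -1 (S(l, m) = 5 - 1*6 = 5 - 6 = -1)
Y(c) = 729/16 (Y(c) = (5/4 - 8)² = (-27/4)² = 729/16)
32939/Y(S(-9, Q(3))) = 32939/(729/16) = 32939*(16/729) = 527024/729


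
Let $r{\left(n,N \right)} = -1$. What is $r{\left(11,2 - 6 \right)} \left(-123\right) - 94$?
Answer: $29$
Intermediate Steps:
$r{\left(11,2 - 6 \right)} \left(-123\right) - 94 = \left(-1\right) \left(-123\right) - 94 = 123 - 94 = 29$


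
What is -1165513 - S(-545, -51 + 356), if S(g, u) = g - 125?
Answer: -1164843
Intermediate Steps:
S(g, u) = -125 + g
-1165513 - S(-545, -51 + 356) = -1165513 - (-125 - 545) = -1165513 - 1*(-670) = -1165513 + 670 = -1164843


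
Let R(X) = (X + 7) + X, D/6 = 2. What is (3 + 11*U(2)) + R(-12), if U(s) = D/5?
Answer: 62/5 ≈ 12.400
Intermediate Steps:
D = 12 (D = 6*2 = 12)
U(s) = 12/5
R(X) = 7 + 2*X (R(X) = (7 + X) + X = 7 + 2*X)
(3 + 11*U(2)) + R(-12) = (3 + 11*(12/5)) + (7 + 2*(-12)) = (3 + 132/5) + (7 - 24) = 147/5 - 17 = 62/5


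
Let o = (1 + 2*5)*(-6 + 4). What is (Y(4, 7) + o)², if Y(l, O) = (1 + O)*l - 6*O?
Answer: 1024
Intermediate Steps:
o = -22 (o = (1 + 10)*(-2) = 11*(-2) = -22)
Y(l, O) = -6*O + l*(1 + O) (Y(l, O) = l*(1 + O) - 6*O = -6*O + l*(1 + O))
(Y(4, 7) + o)² = ((4 - 6*7 + 7*4) - 22)² = ((4 - 42 + 28) - 22)² = (-10 - 22)² = (-32)² = 1024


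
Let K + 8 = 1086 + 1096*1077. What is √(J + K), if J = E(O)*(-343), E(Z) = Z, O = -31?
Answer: √1192103 ≈ 1091.8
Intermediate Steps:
K = 1181470 (K = -8 + (1086 + 1096*1077) = -8 + (1086 + 1180392) = -8 + 1181478 = 1181470)
J = 10633 (J = -31*(-343) = 10633)
√(J + K) = √(10633 + 1181470) = √1192103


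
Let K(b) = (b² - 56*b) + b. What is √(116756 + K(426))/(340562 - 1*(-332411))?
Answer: √274802/672973 ≈ 0.00077895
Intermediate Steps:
K(b) = b² - 55*b
√(116756 + K(426))/(340562 - 1*(-332411)) = √(116756 + 426*(-55 + 426))/(340562 - 1*(-332411)) = √(116756 + 426*371)/(340562 + 332411) = √(116756 + 158046)/672973 = √274802*(1/672973) = √274802/672973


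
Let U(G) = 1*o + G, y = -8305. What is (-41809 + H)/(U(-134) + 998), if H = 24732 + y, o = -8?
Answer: -12691/428 ≈ -29.652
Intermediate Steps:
U(G) = -8 + G (U(G) = 1*(-8) + G = -8 + G)
H = 16427 (H = 24732 - 8305 = 16427)
(-41809 + H)/(U(-134) + 998) = (-41809 + 16427)/((-8 - 134) + 998) = -25382/(-142 + 998) = -25382/856 = -25382*1/856 = -12691/428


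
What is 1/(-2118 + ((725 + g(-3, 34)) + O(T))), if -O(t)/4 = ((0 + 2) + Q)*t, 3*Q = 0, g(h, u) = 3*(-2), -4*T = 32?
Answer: -1/1335 ≈ -0.00074906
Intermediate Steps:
T = -8 (T = -¼*32 = -8)
g(h, u) = -6
Q = 0 (Q = (⅓)*0 = 0)
O(t) = -8*t (O(t) = -4*((0 + 2) + 0)*t = -4*(2 + 0)*t = -8*t)
1/(-2118 + ((725 + g(-3, 34)) + O(T))) = 1/(-2118 + ((725 - 6) - 8*(-8))) = 1/(-2118 + (719 + 64)) = 1/(-2118 + 783) = 1/(-1335) = -1/1335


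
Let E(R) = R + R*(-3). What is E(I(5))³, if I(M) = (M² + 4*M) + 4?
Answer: -941192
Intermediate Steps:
I(M) = 4 + M² + 4*M
E(R) = -2*R (E(R) = R - 3*R = -2*R)
E(I(5))³ = (-2*(4 + 5² + 4*5))³ = (-2*(4 + 25 + 20))³ = (-2*49)³ = (-98)³ = -941192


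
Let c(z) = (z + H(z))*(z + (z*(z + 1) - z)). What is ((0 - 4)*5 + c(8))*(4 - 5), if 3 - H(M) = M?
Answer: -196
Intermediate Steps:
H(M) = 3 - M
c(z) = 3*z*(1 + z) (c(z) = (z + (3 - z))*(z + (z*(z + 1) - z)) = 3*(z + (z*(1 + z) - z)) = 3*(z + (-z + z*(1 + z))) = 3*(z*(1 + z)) = 3*z*(1 + z))
((0 - 4)*5 + c(8))*(4 - 5) = ((0 - 4)*5 + 3*8*(1 + 8))*(4 - 5) = (-4*5 + 3*8*9)*(-1) = (-20 + 216)*(-1) = 196*(-1) = -196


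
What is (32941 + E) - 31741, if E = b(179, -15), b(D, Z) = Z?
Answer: 1185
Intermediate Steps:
E = -15
(32941 + E) - 31741 = (32941 - 15) - 31741 = 32926 - 31741 = 1185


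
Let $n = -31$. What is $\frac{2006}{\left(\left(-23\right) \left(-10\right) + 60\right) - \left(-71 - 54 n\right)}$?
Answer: $- \frac{2006}{1313} \approx -1.5278$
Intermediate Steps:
$\frac{2006}{\left(\left(-23\right) \left(-10\right) + 60\right) - \left(-71 - 54 n\right)} = \frac{2006}{\left(\left(-23\right) \left(-10\right) + 60\right) - \left(-71 - -1674\right)} = \frac{2006}{\left(230 + 60\right) - \left(-71 + 1674\right)} = \frac{2006}{290 - 1603} = \frac{2006}{-1313} = 2006 \left(- \frac{1}{1313}\right) = - \frac{2006}{1313}$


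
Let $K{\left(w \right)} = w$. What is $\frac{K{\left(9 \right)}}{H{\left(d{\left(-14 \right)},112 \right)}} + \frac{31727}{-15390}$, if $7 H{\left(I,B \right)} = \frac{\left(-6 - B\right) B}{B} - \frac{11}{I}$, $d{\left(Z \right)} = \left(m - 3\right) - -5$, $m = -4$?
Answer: $- \frac{201727}{76950} \approx -2.6215$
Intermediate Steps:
$d{\left(Z \right)} = -2$ ($d{\left(Z \right)} = \left(-4 - 3\right) - -5 = -7 + 5 = -2$)
$H{\left(I,B \right)} = - \frac{6}{7} - \frac{11}{7 I} - \frac{B}{7}$ ($H{\left(I,B \right)} = \frac{\frac{\left(-6 - B\right) B}{B} - \frac{11}{I}}{7} = \frac{\frac{B \left(-6 - B\right)}{B} - \frac{11}{I}}{7} = \frac{\left(-6 - B\right) - \frac{11}{I}}{7} = \frac{-6 - B - \frac{11}{I}}{7} = - \frac{6}{7} - \frac{11}{7 I} - \frac{B}{7}$)
$\frac{K{\left(9 \right)}}{H{\left(d{\left(-14 \right)},112 \right)}} + \frac{31727}{-15390} = \frac{9}{\frac{1}{7} \frac{1}{-2} \left(-11 - - 2 \left(6 + 112\right)\right)} + \frac{31727}{-15390} = \frac{9}{\frac{1}{7} \left(- \frac{1}{2}\right) \left(-11 - \left(-2\right) 118\right)} + 31727 \left(- \frac{1}{15390}\right) = \frac{9}{\frac{1}{7} \left(- \frac{1}{2}\right) \left(-11 + 236\right)} - \frac{31727}{15390} = \frac{9}{\frac{1}{7} \left(- \frac{1}{2}\right) 225} - \frac{31727}{15390} = \frac{9}{- \frac{225}{14}} - \frac{31727}{15390} = 9 \left(- \frac{14}{225}\right) - \frac{31727}{15390} = - \frac{14}{25} - \frac{31727}{15390} = - \frac{201727}{76950}$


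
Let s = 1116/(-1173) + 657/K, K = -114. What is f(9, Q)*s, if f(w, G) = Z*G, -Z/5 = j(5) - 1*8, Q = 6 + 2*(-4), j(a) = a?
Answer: 1496475/7429 ≈ 201.44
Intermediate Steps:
Q = -2 (Q = 6 - 8 = -2)
s = -99765/14858 (s = 1116/(-1173) + 657/(-114) = 1116*(-1/1173) + 657*(-1/114) = -372/391 - 219/38 = -99765/14858 ≈ -6.7146)
Z = 15 (Z = -5*(5 - 1*8) = -5*(5 - 8) = -5*(-3) = 15)
f(w, G) = 15*G
f(9, Q)*s = (15*(-2))*(-99765/14858) = -30*(-99765/14858) = 1496475/7429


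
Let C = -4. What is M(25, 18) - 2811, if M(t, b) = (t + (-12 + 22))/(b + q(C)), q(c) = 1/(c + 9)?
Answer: -36518/13 ≈ -2809.1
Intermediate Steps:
q(c) = 1/(9 + c)
M(t, b) = (10 + t)/(⅕ + b) (M(t, b) = (t + (-12 + 22))/(b + 1/(9 - 4)) = (t + 10)/(b + 1/5) = (10 + t)/(b + ⅕) = (10 + t)/(⅕ + b))
M(25, 18) - 2811 = 5*(10 + 25)/(1 + 5*18) - 2811 = 5*35/(1 + 90) - 2811 = 5*35/91 - 2811 = 5*(1/91)*35 - 2811 = 25/13 - 2811 = -36518/13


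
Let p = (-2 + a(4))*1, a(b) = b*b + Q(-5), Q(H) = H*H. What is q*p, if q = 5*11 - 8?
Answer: 1833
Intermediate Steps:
Q(H) = H**2
a(b) = 25 + b**2 (a(b) = b*b + (-5)**2 = b**2 + 25 = 25 + b**2)
q = 47 (q = 55 - 8 = 47)
p = 39 (p = (-2 + (25 + 4**2))*1 = (-2 + (25 + 16))*1 = (-2 + 41)*1 = 39*1 = 39)
q*p = 47*39 = 1833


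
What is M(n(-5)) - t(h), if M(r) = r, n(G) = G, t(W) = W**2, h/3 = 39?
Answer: -13694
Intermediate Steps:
h = 117 (h = 3*39 = 117)
M(n(-5)) - t(h) = -5 - 1*117**2 = -5 - 1*13689 = -5 - 13689 = -13694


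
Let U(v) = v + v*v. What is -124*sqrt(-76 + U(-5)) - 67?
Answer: -67 - 248*I*sqrt(14) ≈ -67.0 - 927.93*I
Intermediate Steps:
U(v) = v + v**2
-124*sqrt(-76 + U(-5)) - 67 = -124*sqrt(-76 - 5*(1 - 5)) - 67 = -124*sqrt(-76 - 5*(-4)) - 67 = -124*sqrt(-76 + 20) - 67 = -248*I*sqrt(14) - 67 = -67 - 248*I*sqrt(14)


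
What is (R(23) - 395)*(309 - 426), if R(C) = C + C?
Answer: 40833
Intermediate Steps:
R(C) = 2*C
(R(23) - 395)*(309 - 426) = (2*23 - 395)*(309 - 426) = (46 - 395)*(-117) = -349*(-117) = 40833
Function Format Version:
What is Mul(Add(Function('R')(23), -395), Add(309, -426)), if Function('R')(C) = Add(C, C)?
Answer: 40833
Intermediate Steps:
Function('R')(C) = Mul(2, C)
Mul(Add(Function('R')(23), -395), Add(309, -426)) = Mul(Add(Mul(2, 23), -395), Add(309, -426)) = Mul(Add(46, -395), -117) = Mul(-349, -117) = 40833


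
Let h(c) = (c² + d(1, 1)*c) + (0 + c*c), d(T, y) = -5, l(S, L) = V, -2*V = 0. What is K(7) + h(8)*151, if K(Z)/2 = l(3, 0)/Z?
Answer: 13288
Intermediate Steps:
V = 0 (V = -½*0 = 0)
l(S, L) = 0
K(Z) = 0 (K(Z) = 2*(0/Z) = 2*0 = 0)
h(c) = -5*c + 2*c² (h(c) = (c² - 5*c) + (0 + c*c) = (c² - 5*c) + (0 + c²) = (c² - 5*c) + c² = -5*c + 2*c²)
K(7) + h(8)*151 = 0 + (8*(-5 + 2*8))*151 = 0 + (8*(-5 + 16))*151 = 0 + (8*11)*151 = 0 + 88*151 = 0 + 13288 = 13288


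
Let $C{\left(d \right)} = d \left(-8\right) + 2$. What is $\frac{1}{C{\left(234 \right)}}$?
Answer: $- \frac{1}{1870} \approx -0.00053476$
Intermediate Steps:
$C{\left(d \right)} = 2 - 8 d$ ($C{\left(d \right)} = - 8 d + 2 = 2 - 8 d$)
$\frac{1}{C{\left(234 \right)}} = \frac{1}{2 - 1872} = \frac{1}{-1870} = - \frac{1}{1870}$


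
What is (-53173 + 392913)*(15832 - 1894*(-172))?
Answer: 116055184000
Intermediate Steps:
(-53173 + 392913)*(15832 - 1894*(-172)) = 339740*(15832 + 325768) = 339740*341600 = 116055184000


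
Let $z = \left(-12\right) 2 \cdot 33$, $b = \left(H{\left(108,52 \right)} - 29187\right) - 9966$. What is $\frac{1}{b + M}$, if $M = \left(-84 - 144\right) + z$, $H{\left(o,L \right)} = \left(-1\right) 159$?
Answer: $- \frac{1}{40332} \approx -2.4794 \cdot 10^{-5}$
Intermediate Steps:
$H{\left(o,L \right)} = -159$
$b = -39312$ ($b = \left(-159 - 29187\right) - 9966 = -29346 - 9966 = -39312$)
$z = -792$ ($z = \left(-24\right) 33 = -792$)
$M = -1020$ ($M = \left(-84 - 144\right) - 792 = -228 - 792 = -1020$)
$\frac{1}{b + M} = \frac{1}{-39312 - 1020} = \frac{1}{-40332} = - \frac{1}{40332}$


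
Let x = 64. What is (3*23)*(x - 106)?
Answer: -2898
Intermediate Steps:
(3*23)*(x - 106) = (3*23)*(64 - 106) = 69*(-42) = -2898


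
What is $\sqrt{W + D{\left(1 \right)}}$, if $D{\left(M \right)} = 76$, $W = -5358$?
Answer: $i \sqrt{5282} \approx 72.677 i$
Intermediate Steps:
$\sqrt{W + D{\left(1 \right)}} = \sqrt{-5358 + 76} = \sqrt{-5282} = i \sqrt{5282}$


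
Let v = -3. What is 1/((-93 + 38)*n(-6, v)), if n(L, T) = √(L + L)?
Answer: I*√3/330 ≈ 0.0052486*I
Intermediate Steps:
n(L, T) = √2*√L (n(L, T) = √(2*L) = √2*√L)
1/((-93 + 38)*n(-6, v)) = 1/((-93 + 38)*(√2*√(-6))) = 1/(-55*√2*I*√6) = 1/(-110*I*√3) = I*√3/330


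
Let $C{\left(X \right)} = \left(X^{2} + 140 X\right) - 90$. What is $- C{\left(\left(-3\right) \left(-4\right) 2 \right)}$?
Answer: $-3846$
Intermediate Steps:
$C{\left(X \right)} = -90 + X^{2} + 140 X$
$- C{\left(\left(-3\right) \left(-4\right) 2 \right)} = - (-90 + \left(\left(-3\right) \left(-4\right) 2\right)^{2} + 140 \left(-3\right) \left(-4\right) 2) = - (-90 + \left(12 \cdot 2\right)^{2} + 140 \cdot 12 \cdot 2) = - (-90 + 24^{2} + 140 \cdot 24) = - (-90 + 576 + 3360) = \left(-1\right) 3846 = -3846$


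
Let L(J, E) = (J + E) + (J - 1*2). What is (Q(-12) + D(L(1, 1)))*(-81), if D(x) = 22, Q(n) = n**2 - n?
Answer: -14418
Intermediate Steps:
L(J, E) = -2 + E + 2*J (L(J, E) = (E + J) + (J - 2) = (E + J) + (-2 + J) = -2 + E + 2*J)
(Q(-12) + D(L(1, 1)))*(-81) = (-12*(-1 - 12) + 22)*(-81) = (-12*(-13) + 22)*(-81) = (156 + 22)*(-81) = 178*(-81) = -14418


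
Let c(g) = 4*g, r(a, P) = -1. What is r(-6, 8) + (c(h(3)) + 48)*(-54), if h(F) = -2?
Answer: -2161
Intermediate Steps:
r(-6, 8) + (c(h(3)) + 48)*(-54) = -1 + (4*(-2) + 48)*(-54) = -1 + (-8 + 48)*(-54) = -1 + 40*(-54) = -1 - 2160 = -2161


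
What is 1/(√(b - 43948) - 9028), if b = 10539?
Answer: -9028/81538193 - I*√33409/81538193 ≈ -0.00011072 - 2.2417e-6*I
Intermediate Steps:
1/(√(b - 43948) - 9028) = 1/(√(10539 - 43948) - 9028) = 1/(√(-33409) - 9028) = 1/(I*√33409 - 9028) = 1/(-9028 + I*√33409)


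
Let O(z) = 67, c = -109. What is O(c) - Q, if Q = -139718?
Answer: 139785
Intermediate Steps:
O(c) - Q = 67 - 1*(-139718) = 67 + 139718 = 139785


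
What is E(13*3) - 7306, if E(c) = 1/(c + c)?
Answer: -569867/78 ≈ -7306.0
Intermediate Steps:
E(c) = 1/(2*c)
E(13*3) - 7306 = 1/(2*((13*3))) - 7306 = (1/2)/39 - 7306 = (1/2)*(1/39) - 7306 = 1/78 - 7306 = -569867/78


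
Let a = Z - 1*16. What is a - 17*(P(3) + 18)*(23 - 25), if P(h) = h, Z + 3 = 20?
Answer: 715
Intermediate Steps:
Z = 17 (Z = -3 + 20 = 17)
a = 1 (a = 17 - 1*16 = 17 - 16 = 1)
a - 17*(P(3) + 18)*(23 - 25) = 1 - 17*(3 + 18)*(23 - 25) = 1 - 357*(-2) = 1 - 17*(-42) = 1 + 714 = 715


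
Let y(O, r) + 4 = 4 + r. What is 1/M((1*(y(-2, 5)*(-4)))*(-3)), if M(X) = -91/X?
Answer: -60/91 ≈ -0.65934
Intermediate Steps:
y(O, r) = r (y(O, r) = -4 + (4 + r) = r)
1/M((1*(y(-2, 5)*(-4)))*(-3)) = 1/(-91/((1*(5*(-4)))*(-3))) = 1/(-91/((1*(-20))*(-3))) = 1/(-91/((-20*(-3)))) = 1/(-91/60) = -60/91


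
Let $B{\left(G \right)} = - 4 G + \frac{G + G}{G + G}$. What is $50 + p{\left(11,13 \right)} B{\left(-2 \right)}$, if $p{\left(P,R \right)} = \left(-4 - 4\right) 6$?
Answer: $-382$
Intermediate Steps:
$B{\left(G \right)} = 1 - 4 G$ ($B{\left(G \right)} = - 4 G + \frac{2 G}{2 G} = - 4 G + 2 G \frac{1}{2 G} = - 4 G + 1 = 1 - 4 G$)
$p{\left(P,R \right)} = -48$ ($p{\left(P,R \right)} = \left(-8\right) 6 = -48$)
$50 + p{\left(11,13 \right)} B{\left(-2 \right)} = 50 - 48 \left(1 - -8\right) = 50 - 48 \left(1 + 8\right) = 50 - 432 = -382$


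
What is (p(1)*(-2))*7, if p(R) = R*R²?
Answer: -14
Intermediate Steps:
p(R) = R³
(p(1)*(-2))*7 = (1³*(-2))*7 = (1*(-2))*7 = -2*7 = -14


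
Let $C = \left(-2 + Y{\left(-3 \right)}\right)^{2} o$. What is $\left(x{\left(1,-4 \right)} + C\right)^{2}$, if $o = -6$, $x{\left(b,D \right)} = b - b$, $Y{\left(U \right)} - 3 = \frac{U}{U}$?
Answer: $576$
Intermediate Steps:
$Y{\left(U \right)} = 4$ ($Y{\left(U \right)} = 3 + \frac{U}{U} = 3 + 1 = 4$)
$x{\left(b,D \right)} = 0$
$C = -24$ ($C = \left(-2 + 4\right)^{2} \left(-6\right) = 2^{2} \left(-6\right) = 4 \left(-6\right) = -24$)
$\left(x{\left(1,-4 \right)} + C\right)^{2} = \left(0 - 24\right)^{2} = \left(-24\right)^{2} = 576$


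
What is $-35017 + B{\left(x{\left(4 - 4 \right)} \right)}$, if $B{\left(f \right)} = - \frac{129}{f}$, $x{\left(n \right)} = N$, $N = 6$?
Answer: $- \frac{70077}{2} \approx -35039.0$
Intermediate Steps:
$x{\left(n \right)} = 6$
$-35017 + B{\left(x{\left(4 - 4 \right)} \right)} = -35017 - \frac{129}{6} = -35017 - \frac{43}{2} = - \frac{70077}{2}$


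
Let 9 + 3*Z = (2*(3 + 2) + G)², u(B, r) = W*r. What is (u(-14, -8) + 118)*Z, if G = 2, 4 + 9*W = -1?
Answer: 5510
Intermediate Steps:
W = -5/9 (W = -4/9 + (⅑)*(-1) = -4/9 - ⅑ = -5/9 ≈ -0.55556)
u(B, r) = -5*r/9
Z = 45 (Z = -3 + (2*(3 + 2) + 2)²/3 = -3 + (2*5 + 2)²/3 = -3 + (10 + 2)²/3 = -3 + (⅓)*12² = -3 + (⅓)*144 = -3 + 48 = 45)
(u(-14, -8) + 118)*Z = (-5/9*(-8) + 118)*45 = (40/9 + 118)*45 = (1102/9)*45 = 5510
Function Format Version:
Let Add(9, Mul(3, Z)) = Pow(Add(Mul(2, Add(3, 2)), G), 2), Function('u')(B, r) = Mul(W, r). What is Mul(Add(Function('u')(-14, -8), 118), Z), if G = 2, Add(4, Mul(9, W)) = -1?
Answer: 5510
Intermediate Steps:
W = Rational(-5, 9) (W = Add(Rational(-4, 9), Mul(Rational(1, 9), -1)) = Add(Rational(-4, 9), Rational(-1, 9)) = Rational(-5, 9) ≈ -0.55556)
Function('u')(B, r) = Mul(Rational(-5, 9), r)
Z = 45 (Z = Add(-3, Mul(Rational(1, 3), Pow(Add(Mul(2, Add(3, 2)), 2), 2))) = Add(-3, Mul(Rational(1, 3), Pow(Add(Mul(2, 5), 2), 2))) = Add(-3, Mul(Rational(1, 3), Pow(Add(10, 2), 2))) = Add(-3, Mul(Rational(1, 3), Pow(12, 2))) = Add(-3, Mul(Rational(1, 3), 144)) = Add(-3, 48) = 45)
Mul(Add(Function('u')(-14, -8), 118), Z) = Mul(Add(Mul(Rational(-5, 9), -8), 118), 45) = Mul(Add(Rational(40, 9), 118), 45) = Mul(Rational(1102, 9), 45) = 5510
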